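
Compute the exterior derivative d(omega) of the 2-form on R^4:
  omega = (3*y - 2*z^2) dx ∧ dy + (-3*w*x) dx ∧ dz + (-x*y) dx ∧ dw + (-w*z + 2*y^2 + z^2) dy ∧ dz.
d(omega) = (-4*z) dx ∧ dy ∧ dz + (-3*x) dx ∧ dz ∧ dw + (x) dx ∧ dy ∧ dw + (-z) dy ∧ dz ∧ dw

For a 2-form omega = sum_{i<j} g_{ij} dx_i ∧ dx_j, the exterior derivative is
  d(omega) = sum_{i<j} d(g_{ij}) ∧ dx_i ∧ dx_j = sum_{i<j, k} (∂g_{ij}/∂x_k) dx_k ∧ dx_i ∧ dx_j.
Expand each term, using dx_k ∧ dx_i ∧ dx_j = sgn(permutation) dx_{(a)} ∧ dx_{(b)} ∧ dx_{(c)} with (a < b < c) sorted:
  d(3*y - 2*z^2) includes (∂/∂z)(3*y - 2*z^2) dz = (-4*z) dz, which multiplied by dx ∧ dy gives (-4*z) dx ∧ dy ∧ dz
  d(-3*w*x) includes (∂/∂w)(-3*w*x) dw = (-3*x) dw, which multiplied by dx ∧ dz gives (-3*x) dx ∧ dz ∧ dw
  d(-x*y) includes (∂/∂y)(-x*y) dy = (-x) dy, which multiplied by dx ∧ dw gives (x) dx ∧ dy ∧ dw
  d(-w*z + 2*y^2 + z^2) includes (∂/∂w)(-w*z + 2*y^2 + z^2) dw = (-z) dw, which multiplied by dy ∧ dz gives (-z) dy ∧ dz ∧ dw
Collecting like 3-forms: d(omega) = (-4*z) dx ∧ dy ∧ dz + (-3*x) dx ∧ dz ∧ dw + (x) dx ∧ dy ∧ dw + (-z) dy ∧ dz ∧ dw.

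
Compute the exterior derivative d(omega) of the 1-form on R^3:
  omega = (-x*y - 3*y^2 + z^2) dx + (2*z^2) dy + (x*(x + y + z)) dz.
d(omega) = (x + 6*y) dx ∧ dy + (2*x + y - z) dx ∧ dz + (x - 4*z) dy ∧ dz

For a 1-form omega = sum_i f_i dx_i, the exterior derivative is
  d(omega) = sum_{i < j} (∂f_j/∂x_i - ∂f_i/∂x_j) dx_i ∧ dx_j.
  coefficient of dx ∧ dy: ∂f_2/∂x - ∂f_1/∂y = ∂(2*z^2)/∂x - ∂(-x*y - 3*y^2 + z^2)/∂y = x + 6*y
  coefficient of dx ∧ dz: ∂f_3/∂x - ∂f_1/∂z = ∂(x*(x + y + z))/∂x - ∂(-x*y - 3*y^2 + z^2)/∂z = 2*x + y - z
  coefficient of dy ∧ dz: ∂f_3/∂y - ∂f_2/∂z = ∂(x*(x + y + z))/∂y - ∂(2*z^2)/∂z = x - 4*z
Assembling: d(omega) = (x + 6*y) dx ∧ dy + (2*x + y - z) dx ∧ dz + (x - 4*z) dy ∧ dz.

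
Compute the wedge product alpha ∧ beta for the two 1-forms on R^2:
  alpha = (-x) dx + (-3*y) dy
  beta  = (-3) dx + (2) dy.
alpha ∧ beta = (-2*x - 9*y) dx ∧ dy

Distribute the wedge, using dx_i ∧ dx_j = -dx_j ∧ dx_i and dx_i ∧ dx_i = 0. For each pair (i, j) with i < j, the coefficient of dx_i ∧ dx_j in alpha ∧ beta is (alpha_i * beta_j - alpha_j * beta_i). Collecting: alpha ∧ beta = (-2*x - 9*y) dx ∧ dy.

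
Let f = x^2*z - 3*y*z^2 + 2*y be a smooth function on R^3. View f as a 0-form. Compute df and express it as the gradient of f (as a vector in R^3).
df = (2*x*z) dx + (2 - 3*z^2) dy + (x^2 - 6*y*z) dz; grad f = (2*x*z, 2 - 3*z^2, x^2 - 6*y*z)

For a 0-form f, d f = (∂f/∂x) dx + (∂f/∂y) dy + (∂f/∂z) dz. The components of the vector representation are exactly the entries of grad f in Cartesian coordinates:
  ∂f/∂x = 2*x*z
  ∂f/∂y = 2 - 3*z^2
  ∂f/∂z = x^2 - 6*y*z.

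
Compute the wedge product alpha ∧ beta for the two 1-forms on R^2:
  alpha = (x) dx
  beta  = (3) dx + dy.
alpha ∧ beta = (x) dx ∧ dy

Distribute the wedge, using dx_i ∧ dx_j = -dx_j ∧ dx_i and dx_i ∧ dx_i = 0. For each pair (i, j) with i < j, the coefficient of dx_i ∧ dx_j in alpha ∧ beta is (alpha_i * beta_j - alpha_j * beta_i). Collecting: alpha ∧ beta = (x) dx ∧ dy.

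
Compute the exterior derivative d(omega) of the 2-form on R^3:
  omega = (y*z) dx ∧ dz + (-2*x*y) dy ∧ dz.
d(omega) = (-2*y - z) dx ∧ dy ∧ dz

For a 2-form omega = sum_{i<j} g_{ij} dx_i ∧ dx_j, the exterior derivative is
  d(omega) = sum_{i<j} d(g_{ij}) ∧ dx_i ∧ dx_j = sum_{i<j, k} (∂g_{ij}/∂x_k) dx_k ∧ dx_i ∧ dx_j.
Expand each term, using dx_k ∧ dx_i ∧ dx_j = sgn(permutation) dx_{(a)} ∧ dx_{(b)} ∧ dx_{(c)} with (a < b < c) sorted:
  d(y*z) includes (∂/∂y)(y*z) dy = (z) dy, which multiplied by dx ∧ dz gives (-z) dx ∧ dy ∧ dz
  d(-2*x*y) includes (∂/∂x)(-2*x*y) dx = (-2*y) dx, which multiplied by dy ∧ dz gives (-2*y) dx ∧ dy ∧ dz
Collecting like 3-forms: d(omega) = (-2*y - z) dx ∧ dy ∧ dz.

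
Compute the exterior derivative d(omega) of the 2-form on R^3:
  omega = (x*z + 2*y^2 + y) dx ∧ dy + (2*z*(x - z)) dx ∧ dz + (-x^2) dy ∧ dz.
d(omega) = (-x) dx ∧ dy ∧ dz

For a 2-form omega = sum_{i<j} g_{ij} dx_i ∧ dx_j, the exterior derivative is
  d(omega) = sum_{i<j} d(g_{ij}) ∧ dx_i ∧ dx_j = sum_{i<j, k} (∂g_{ij}/∂x_k) dx_k ∧ dx_i ∧ dx_j.
Expand each term, using dx_k ∧ dx_i ∧ dx_j = sgn(permutation) dx_{(a)} ∧ dx_{(b)} ∧ dx_{(c)} with (a < b < c) sorted:
  d(x*z + 2*y^2 + y) includes (∂/∂z)(x*z + 2*y^2 + y) dz = (x) dz, which multiplied by dx ∧ dy gives (x) dx ∧ dy ∧ dz
  d(-x^2) includes (∂/∂x)(-x^2) dx = (-2*x) dx, which multiplied by dy ∧ dz gives (-2*x) dx ∧ dy ∧ dz
Collecting like 3-forms: d(omega) = (-x) dx ∧ dy ∧ dz.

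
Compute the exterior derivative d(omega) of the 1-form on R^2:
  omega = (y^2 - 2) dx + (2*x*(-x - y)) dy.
d(omega) = (-4*x - 4*y) dx ∧ dy

For a 1-form omega = sum_i f_i dx_i, the exterior derivative is
  d(omega) = sum_{i < j} (∂f_j/∂x_i - ∂f_i/∂x_j) dx_i ∧ dx_j.
  coefficient of dx ∧ dy: ∂f_2/∂x - ∂f_1/∂y = ∂(2*x*(-x - y))/∂x - ∂(y^2 - 2)/∂y = -4*x - 4*y
Assembling: d(omega) = (-4*x - 4*y) dx ∧ dy.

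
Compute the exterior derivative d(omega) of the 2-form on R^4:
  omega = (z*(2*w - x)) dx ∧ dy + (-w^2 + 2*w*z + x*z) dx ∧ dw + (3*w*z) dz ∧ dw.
d(omega) = (2*w - x) dx ∧ dy ∧ dz + (2*z) dx ∧ dy ∧ dw + (-2*w - x) dx ∧ dz ∧ dw

For a 2-form omega = sum_{i<j} g_{ij} dx_i ∧ dx_j, the exterior derivative is
  d(omega) = sum_{i<j} d(g_{ij}) ∧ dx_i ∧ dx_j = sum_{i<j, k} (∂g_{ij}/∂x_k) dx_k ∧ dx_i ∧ dx_j.
Expand each term, using dx_k ∧ dx_i ∧ dx_j = sgn(permutation) dx_{(a)} ∧ dx_{(b)} ∧ dx_{(c)} with (a < b < c) sorted:
  d(z*(2*w - x)) includes (∂/∂z)(z*(2*w - x)) dz = (2*w - x) dz, which multiplied by dx ∧ dy gives (2*w - x) dx ∧ dy ∧ dz
  d(z*(2*w - x)) includes (∂/∂w)(z*(2*w - x)) dw = (2*z) dw, which multiplied by dx ∧ dy gives (2*z) dx ∧ dy ∧ dw
  d(-w^2 + 2*w*z + x*z) includes (∂/∂z)(-w^2 + 2*w*z + x*z) dz = (2*w + x) dz, which multiplied by dx ∧ dw gives (-2*w - x) dx ∧ dz ∧ dw
Collecting like 3-forms: d(omega) = (2*w - x) dx ∧ dy ∧ dz + (2*z) dx ∧ dy ∧ dw + (-2*w - x) dx ∧ dz ∧ dw.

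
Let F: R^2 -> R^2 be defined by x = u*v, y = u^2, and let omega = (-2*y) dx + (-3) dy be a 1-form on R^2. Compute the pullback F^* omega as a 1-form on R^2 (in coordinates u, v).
F^* omega = (2*u*(-u*v - 3)) du + (-2*u^3) dv

Using F^*(f dg) = (f ∘ F) d(g ∘ F), substitute each coordinate x_i by F_i(u, v) in f_i, and replace dx_i by d F_i = (∂F_i/∂u) du + (∂F_i/∂v) dv.
  For the x component: f_1(F) = -2*u^2; d F_1 = (v) du + (u) dv
  For the y component: f_2(F) = -3; d F_2 = (2*u) du + (0) dv
Combining and collecting du, dv coefficients:
  coeff of du: 2*u*(-u*v - 3)
  coeff of dv: -2*u^3
F^* omega = (2*u*(-u*v - 3)) du + (-2*u^3) dv.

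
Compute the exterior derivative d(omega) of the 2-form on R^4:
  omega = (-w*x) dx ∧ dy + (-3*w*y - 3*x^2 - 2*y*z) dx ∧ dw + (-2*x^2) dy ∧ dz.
d(omega) = (3*w - x + 2*z) dx ∧ dy ∧ dw + (2*y) dx ∧ dz ∧ dw + (-4*x) dx ∧ dy ∧ dz

For a 2-form omega = sum_{i<j} g_{ij} dx_i ∧ dx_j, the exterior derivative is
  d(omega) = sum_{i<j} d(g_{ij}) ∧ dx_i ∧ dx_j = sum_{i<j, k} (∂g_{ij}/∂x_k) dx_k ∧ dx_i ∧ dx_j.
Expand each term, using dx_k ∧ dx_i ∧ dx_j = sgn(permutation) dx_{(a)} ∧ dx_{(b)} ∧ dx_{(c)} with (a < b < c) sorted:
  d(-w*x) includes (∂/∂w)(-w*x) dw = (-x) dw, which multiplied by dx ∧ dy gives (-x) dx ∧ dy ∧ dw
  d(-3*w*y - 3*x^2 - 2*y*z) includes (∂/∂y)(-3*w*y - 3*x^2 - 2*y*z) dy = (-3*w - 2*z) dy, which multiplied by dx ∧ dw gives (3*w + 2*z) dx ∧ dy ∧ dw
  d(-3*w*y - 3*x^2 - 2*y*z) includes (∂/∂z)(-3*w*y - 3*x^2 - 2*y*z) dz = (-2*y) dz, which multiplied by dx ∧ dw gives (2*y) dx ∧ dz ∧ dw
  d(-2*x^2) includes (∂/∂x)(-2*x^2) dx = (-4*x) dx, which multiplied by dy ∧ dz gives (-4*x) dx ∧ dy ∧ dz
Collecting like 3-forms: d(omega) = (3*w - x + 2*z) dx ∧ dy ∧ dw + (2*y) dx ∧ dz ∧ dw + (-4*x) dx ∧ dy ∧ dz.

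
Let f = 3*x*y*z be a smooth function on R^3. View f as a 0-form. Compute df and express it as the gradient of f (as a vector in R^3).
df = (3*y*z) dx + (3*x*z) dy + (3*x*y) dz; grad f = (3*y*z, 3*x*z, 3*x*y)

For a 0-form f, d f = (∂f/∂x) dx + (∂f/∂y) dy + (∂f/∂z) dz. The components of the vector representation are exactly the entries of grad f in Cartesian coordinates:
  ∂f/∂x = 3*y*z
  ∂f/∂y = 3*x*z
  ∂f/∂z = 3*x*y.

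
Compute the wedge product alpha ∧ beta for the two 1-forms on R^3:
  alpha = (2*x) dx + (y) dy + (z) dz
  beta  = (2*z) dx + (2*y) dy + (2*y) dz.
alpha ∧ beta = (2*y*(2*x - z)) dx ∧ dy + (4*x*y - 2*z^2) dx ∧ dz + (2*y*(y - z)) dy ∧ dz

Distribute the wedge, using dx_i ∧ dx_j = -dx_j ∧ dx_i and dx_i ∧ dx_i = 0. For each pair (i, j) with i < j, the coefficient of dx_i ∧ dx_j in alpha ∧ beta is (alpha_i * beta_j - alpha_j * beta_i). Collecting: alpha ∧ beta = (2*y*(2*x - z)) dx ∧ dy + (4*x*y - 2*z^2) dx ∧ dz + (2*y*(y - z)) dy ∧ dz.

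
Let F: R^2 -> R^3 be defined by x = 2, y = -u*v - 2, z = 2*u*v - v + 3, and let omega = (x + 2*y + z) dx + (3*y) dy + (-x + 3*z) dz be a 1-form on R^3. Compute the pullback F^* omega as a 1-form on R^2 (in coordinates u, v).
F^* omega = (v*(15*u*v - 6*v + 20)) du + (15*u^2*v - 12*u*v + 20*u + 3*v - 7) dv

Using F^*(f dg) = (f ∘ F) d(g ∘ F), substitute each coordinate x_i by F_i(u, v) in f_i, and replace dx_i by d F_i = (∂F_i/∂u) du + (∂F_i/∂v) dv.
  For the x component: f_1(F) = 1 - v; d F_1 = (0) du + (0) dv
  For the y component: f_2(F) = -3*u*v - 6; d F_2 = (-v) du + (-u) dv
  For the z component: f_3(F) = 6*u*v - 3*v + 7; d F_3 = (2*v) du + (2*u - 1) dv
Combining and collecting du, dv coefficients:
  coeff of du: v*(15*u*v - 6*v + 20)
  coeff of dv: 15*u^2*v - 12*u*v + 20*u + 3*v - 7
F^* omega = (v*(15*u*v - 6*v + 20)) du + (15*u^2*v - 12*u*v + 20*u + 3*v - 7) dv.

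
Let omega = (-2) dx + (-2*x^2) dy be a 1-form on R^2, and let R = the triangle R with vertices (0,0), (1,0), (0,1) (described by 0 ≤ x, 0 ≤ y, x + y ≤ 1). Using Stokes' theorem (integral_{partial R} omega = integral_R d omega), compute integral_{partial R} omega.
integral_(partial R) omega = -2/3

Stokes: integral_partial_R omega = integral_R d omega with d omega = (∂Q/∂x - ∂P/∂y) dx ∧ dy.
  ∂Q/∂x = -4*x
  ∂P/∂y = 0
  integrand = ∂Q/∂x - ∂P/∂y = -4*x.
Integrating over R: integral_0^1 integral_0^{1-x} (-4*x) dy dx = -2/3.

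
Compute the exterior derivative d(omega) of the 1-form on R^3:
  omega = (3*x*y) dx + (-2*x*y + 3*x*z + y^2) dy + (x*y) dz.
d(omega) = (-3*x - 2*y + 3*z) dx ∧ dy + (y) dx ∧ dz + (-2*x) dy ∧ dz

For a 1-form omega = sum_i f_i dx_i, the exterior derivative is
  d(omega) = sum_{i < j} (∂f_j/∂x_i - ∂f_i/∂x_j) dx_i ∧ dx_j.
  coefficient of dx ∧ dy: ∂f_2/∂x - ∂f_1/∂y = ∂(-2*x*y + 3*x*z + y^2)/∂x - ∂(3*x*y)/∂y = -3*x - 2*y + 3*z
  coefficient of dx ∧ dz: ∂f_3/∂x - ∂f_1/∂z = ∂(x*y)/∂x - ∂(3*x*y)/∂z = y
  coefficient of dy ∧ dz: ∂f_3/∂y - ∂f_2/∂z = ∂(x*y)/∂y - ∂(-2*x*y + 3*x*z + y^2)/∂z = -2*x
Assembling: d(omega) = (-3*x - 2*y + 3*z) dx ∧ dy + (y) dx ∧ dz + (-2*x) dy ∧ dz.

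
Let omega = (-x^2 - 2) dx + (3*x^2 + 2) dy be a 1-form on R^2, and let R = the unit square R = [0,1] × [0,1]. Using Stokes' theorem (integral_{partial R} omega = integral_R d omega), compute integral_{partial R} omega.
integral_(partial R) omega = 3

Stokes: integral_partial_R omega = integral_R d omega with d omega = (∂Q/∂x - ∂P/∂y) dx ∧ dy.
  ∂Q/∂x = 6*x
  ∂P/∂y = 0
  integrand = ∂Q/∂x - ∂P/∂y = 6*x.
Integrating over R: integral_0^1 integral_0^1 (6*x) dx dy = 3.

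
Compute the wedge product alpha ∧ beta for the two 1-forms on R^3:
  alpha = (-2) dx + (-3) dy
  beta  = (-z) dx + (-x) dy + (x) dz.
alpha ∧ beta = (2*x - 3*z) dx ∧ dy + (-2*x) dx ∧ dz + (-3*x) dy ∧ dz

Distribute the wedge, using dx_i ∧ dx_j = -dx_j ∧ dx_i and dx_i ∧ dx_i = 0. For each pair (i, j) with i < j, the coefficient of dx_i ∧ dx_j in alpha ∧ beta is (alpha_i * beta_j - alpha_j * beta_i). Collecting: alpha ∧ beta = (2*x - 3*z) dx ∧ dy + (-2*x) dx ∧ dz + (-3*x) dy ∧ dz.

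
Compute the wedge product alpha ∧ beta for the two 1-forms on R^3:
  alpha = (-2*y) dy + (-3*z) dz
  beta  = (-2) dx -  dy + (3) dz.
alpha ∧ beta = (-4*y) dx ∧ dy + (-6*y - 3*z) dy ∧ dz + (-6*z) dx ∧ dz

Distribute the wedge, using dx_i ∧ dx_j = -dx_j ∧ dx_i and dx_i ∧ dx_i = 0. For each pair (i, j) with i < j, the coefficient of dx_i ∧ dx_j in alpha ∧ beta is (alpha_i * beta_j - alpha_j * beta_i). Collecting: alpha ∧ beta = (-4*y) dx ∧ dy + (-6*y - 3*z) dy ∧ dz + (-6*z) dx ∧ dz.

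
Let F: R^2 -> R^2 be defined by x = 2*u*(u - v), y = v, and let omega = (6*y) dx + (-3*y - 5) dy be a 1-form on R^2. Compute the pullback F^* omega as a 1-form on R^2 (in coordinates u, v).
F^* omega = (12*v*(2*u - v)) du + (-12*u*v - 3*v - 5) dv

Using F^*(f dg) = (f ∘ F) d(g ∘ F), substitute each coordinate x_i by F_i(u, v) in f_i, and replace dx_i by d F_i = (∂F_i/∂u) du + (∂F_i/∂v) dv.
  For the x component: f_1(F) = 6*v; d F_1 = (4*u - 2*v) du + (-2*u) dv
  For the y component: f_2(F) = -3*v - 5; d F_2 = (0) du + (1) dv
Combining and collecting du, dv coefficients:
  coeff of du: 12*v*(2*u - v)
  coeff of dv: -12*u*v - 3*v - 5
F^* omega = (12*v*(2*u - v)) du + (-12*u*v - 3*v - 5) dv.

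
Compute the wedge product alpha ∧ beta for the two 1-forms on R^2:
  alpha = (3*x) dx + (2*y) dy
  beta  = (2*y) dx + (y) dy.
alpha ∧ beta = (y*(3*x - 4*y)) dx ∧ dy

Distribute the wedge, using dx_i ∧ dx_j = -dx_j ∧ dx_i and dx_i ∧ dx_i = 0. For each pair (i, j) with i < j, the coefficient of dx_i ∧ dx_j in alpha ∧ beta is (alpha_i * beta_j - alpha_j * beta_i). Collecting: alpha ∧ beta = (y*(3*x - 4*y)) dx ∧ dy.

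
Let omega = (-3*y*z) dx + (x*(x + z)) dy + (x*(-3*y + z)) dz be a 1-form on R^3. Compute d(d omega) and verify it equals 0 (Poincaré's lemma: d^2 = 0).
d(d omega) = 0

Step 1: d omega = sum_{i<j} (∂f_j/∂x_i - ∂f_i/∂x_j) dx_i ∧ dx_j:
  coeff of dx ∧ dy: 2*x + 4*z
  coeff of dx ∧ dz: z
  coeff of dy ∧ dz: -4*x
Step 2: Apply d again to each 2-form coefficient. The only possible 3-form in R^3 is dx ∧ dy ∧ dz, with coefficient
  ∂(coeff of dy∧dz)/∂x - ∂(coeff of dx∧dz)/∂y + ∂(coeff of dx∧dy)/∂z
  = ∂/∂x (-4*x) - ∂/∂y (z) + ∂/∂z (2*x + 4*z).
Each of these terms simplifies to sums of mixed partials that cancel in pairs. The result is 0 (by equality of mixed partials for smooth functions — Schwarz / Clairaut).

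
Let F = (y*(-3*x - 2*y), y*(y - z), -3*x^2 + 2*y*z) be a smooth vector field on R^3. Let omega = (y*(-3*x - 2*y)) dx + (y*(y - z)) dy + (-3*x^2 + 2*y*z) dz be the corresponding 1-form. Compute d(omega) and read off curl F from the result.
d(omega) = (y + 2*z) dy ∧ dz + (6*x) dz ∧ dx + (3*x + 4*y) dx ∧ dy; curl F = (y + 2*z, 6*x, 3*x + 4*y)

d omega = sum_{i<j} (∂f_j/∂x_i - ∂f_i/∂x_j) dx_i ∧ dx_j. Under the identification (dy ∧ dz, dz ∧ dx, dx ∧ dy) ↔ (e_x, e_y, e_z), the coefficients are exactly the components of curl F. Compute:
  ∂R/∂y - ∂Q/∂z = (2*z) - (-y) = y + 2*z
  ∂P/∂z - ∂R/∂x = (0) - (-6*x) = 6*x
  ∂Q/∂x - ∂P/∂y = (0) - (-3*x - 4*y) = 3*x + 4*y.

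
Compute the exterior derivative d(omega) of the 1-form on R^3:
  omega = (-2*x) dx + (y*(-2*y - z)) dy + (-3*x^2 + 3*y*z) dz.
d(omega) = (-6*x) dx ∧ dz + (y + 3*z) dy ∧ dz

For a 1-form omega = sum_i f_i dx_i, the exterior derivative is
  d(omega) = sum_{i < j} (∂f_j/∂x_i - ∂f_i/∂x_j) dx_i ∧ dx_j.
  coefficient of dx ∧ dz: ∂f_3/∂x - ∂f_1/∂z = ∂(-3*x^2 + 3*y*z)/∂x - ∂(-2*x)/∂z = -6*x
  coefficient of dy ∧ dz: ∂f_3/∂y - ∂f_2/∂z = ∂(-3*x^2 + 3*y*z)/∂y - ∂(y*(-2*y - z))/∂z = y + 3*z
Assembling: d(omega) = (-6*x) dx ∧ dz + (y + 3*z) dy ∧ dz.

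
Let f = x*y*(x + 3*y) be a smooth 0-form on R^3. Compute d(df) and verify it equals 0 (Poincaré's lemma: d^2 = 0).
d(df) = 0

Step 1: df = sum_i (∂f/∂x_i) dx_i = (y*(2*x + 3*y)) dx + (x*(x + 6*y)) dy + (0) dz.
Step 2: Apply d again. Using the 1-form formula, the coefficient of dx ∧ dy in d(df) is ∂^2 f/∂x ∂y - ∂^2 f/∂y ∂x = (2*x + 6*y) - (2*x + 6*y) = 0 (equality of mixed partials for smooth f).
Similarly for dx ∧ dz and dy ∧ dz — all coefficients vanish. So d(df) = 0.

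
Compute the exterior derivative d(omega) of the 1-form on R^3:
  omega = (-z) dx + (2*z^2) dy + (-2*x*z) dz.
d(omega) = (1 - 2*z) dx ∧ dz + (-4*z) dy ∧ dz

For a 1-form omega = sum_i f_i dx_i, the exterior derivative is
  d(omega) = sum_{i < j} (∂f_j/∂x_i - ∂f_i/∂x_j) dx_i ∧ dx_j.
  coefficient of dx ∧ dz: ∂f_3/∂x - ∂f_1/∂z = ∂(-2*x*z)/∂x - ∂(-z)/∂z = 1 - 2*z
  coefficient of dy ∧ dz: ∂f_3/∂y - ∂f_2/∂z = ∂(-2*x*z)/∂y - ∂(2*z^2)/∂z = -4*z
Assembling: d(omega) = (1 - 2*z) dx ∧ dz + (-4*z) dy ∧ dz.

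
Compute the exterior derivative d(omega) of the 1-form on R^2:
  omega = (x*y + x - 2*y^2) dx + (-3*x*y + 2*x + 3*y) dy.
d(omega) = (-x + y + 2) dx ∧ dy

For a 1-form omega = sum_i f_i dx_i, the exterior derivative is
  d(omega) = sum_{i < j} (∂f_j/∂x_i - ∂f_i/∂x_j) dx_i ∧ dx_j.
  coefficient of dx ∧ dy: ∂f_2/∂x - ∂f_1/∂y = ∂(-3*x*y + 2*x + 3*y)/∂x - ∂(x*y + x - 2*y^2)/∂y = -x + y + 2
Assembling: d(omega) = (-x + y + 2) dx ∧ dy.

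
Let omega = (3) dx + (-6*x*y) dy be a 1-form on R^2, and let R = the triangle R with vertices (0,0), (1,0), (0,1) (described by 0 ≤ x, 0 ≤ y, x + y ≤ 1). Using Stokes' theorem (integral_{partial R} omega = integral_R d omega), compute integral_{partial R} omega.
integral_(partial R) omega = -1

Stokes: integral_partial_R omega = integral_R d omega with d omega = (∂Q/∂x - ∂P/∂y) dx ∧ dy.
  ∂Q/∂x = -6*y
  ∂P/∂y = 0
  integrand = ∂Q/∂x - ∂P/∂y = -6*y.
Integrating over R: integral_0^1 integral_0^{1-x} (-6*y) dy dx = -1.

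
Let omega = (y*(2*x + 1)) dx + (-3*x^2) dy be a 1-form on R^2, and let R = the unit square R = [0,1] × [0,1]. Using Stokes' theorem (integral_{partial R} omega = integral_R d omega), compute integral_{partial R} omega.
integral_(partial R) omega = -5

Stokes: integral_partial_R omega = integral_R d omega with d omega = (∂Q/∂x - ∂P/∂y) dx ∧ dy.
  ∂Q/∂x = -6*x
  ∂P/∂y = 2*x + 1
  integrand = ∂Q/∂x - ∂P/∂y = -8*x - 1.
Integrating over R: integral_0^1 integral_0^1 (-8*x - 1) dx dy = -5.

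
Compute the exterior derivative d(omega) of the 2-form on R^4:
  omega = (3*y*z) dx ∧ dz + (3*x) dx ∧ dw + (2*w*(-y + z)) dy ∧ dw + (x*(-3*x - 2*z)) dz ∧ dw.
d(omega) = (-3*z) dx ∧ dy ∧ dz + (-2*w) dy ∧ dz ∧ dw + (-6*x - 2*z) dx ∧ dz ∧ dw

For a 2-form omega = sum_{i<j} g_{ij} dx_i ∧ dx_j, the exterior derivative is
  d(omega) = sum_{i<j} d(g_{ij}) ∧ dx_i ∧ dx_j = sum_{i<j, k} (∂g_{ij}/∂x_k) dx_k ∧ dx_i ∧ dx_j.
Expand each term, using dx_k ∧ dx_i ∧ dx_j = sgn(permutation) dx_{(a)} ∧ dx_{(b)} ∧ dx_{(c)} with (a < b < c) sorted:
  d(3*y*z) includes (∂/∂y)(3*y*z) dy = (3*z) dy, which multiplied by dx ∧ dz gives (-3*z) dx ∧ dy ∧ dz
  d(2*w*(-y + z)) includes (∂/∂z)(2*w*(-y + z)) dz = (2*w) dz, which multiplied by dy ∧ dw gives (-2*w) dy ∧ dz ∧ dw
  d(x*(-3*x - 2*z)) includes (∂/∂x)(x*(-3*x - 2*z)) dx = (-6*x - 2*z) dx, which multiplied by dz ∧ dw gives (-6*x - 2*z) dx ∧ dz ∧ dw
Collecting like 3-forms: d(omega) = (-3*z) dx ∧ dy ∧ dz + (-2*w) dy ∧ dz ∧ dw + (-6*x - 2*z) dx ∧ dz ∧ dw.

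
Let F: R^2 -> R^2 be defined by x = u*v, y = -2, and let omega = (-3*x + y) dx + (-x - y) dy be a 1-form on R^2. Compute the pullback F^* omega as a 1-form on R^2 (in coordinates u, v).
F^* omega = (v*(-3*u*v - 2)) du + (u*(-3*u*v - 2)) dv

Using F^*(f dg) = (f ∘ F) d(g ∘ F), substitute each coordinate x_i by F_i(u, v) in f_i, and replace dx_i by d F_i = (∂F_i/∂u) du + (∂F_i/∂v) dv.
  For the x component: f_1(F) = -3*u*v - 2; d F_1 = (v) du + (u) dv
  For the y component: f_2(F) = -u*v + 2; d F_2 = (0) du + (0) dv
Combining and collecting du, dv coefficients:
  coeff of du: v*(-3*u*v - 2)
  coeff of dv: u*(-3*u*v - 2)
F^* omega = (v*(-3*u*v - 2)) du + (u*(-3*u*v - 2)) dv.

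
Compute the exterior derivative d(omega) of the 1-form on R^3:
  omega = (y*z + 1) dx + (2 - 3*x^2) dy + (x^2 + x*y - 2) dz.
d(omega) = (-6*x - z) dx ∧ dy + (2*x) dx ∧ dz + (x) dy ∧ dz

For a 1-form omega = sum_i f_i dx_i, the exterior derivative is
  d(omega) = sum_{i < j} (∂f_j/∂x_i - ∂f_i/∂x_j) dx_i ∧ dx_j.
  coefficient of dx ∧ dy: ∂f_2/∂x - ∂f_1/∂y = ∂(2 - 3*x^2)/∂x - ∂(y*z + 1)/∂y = -6*x - z
  coefficient of dx ∧ dz: ∂f_3/∂x - ∂f_1/∂z = ∂(x^2 + x*y - 2)/∂x - ∂(y*z + 1)/∂z = 2*x
  coefficient of dy ∧ dz: ∂f_3/∂y - ∂f_2/∂z = ∂(x^2 + x*y - 2)/∂y - ∂(2 - 3*x^2)/∂z = x
Assembling: d(omega) = (-6*x - z) dx ∧ dy + (2*x) dx ∧ dz + (x) dy ∧ dz.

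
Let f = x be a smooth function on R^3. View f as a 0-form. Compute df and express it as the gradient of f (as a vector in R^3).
df = (1) dx + (0) dy + (0) dz; grad f = (1, 0, 0)

For a 0-form f, d f = (∂f/∂x) dx + (∂f/∂y) dy + (∂f/∂z) dz. The components of the vector representation are exactly the entries of grad f in Cartesian coordinates:
  ∂f/∂x = 1
  ∂f/∂y = 0
  ∂f/∂z = 0.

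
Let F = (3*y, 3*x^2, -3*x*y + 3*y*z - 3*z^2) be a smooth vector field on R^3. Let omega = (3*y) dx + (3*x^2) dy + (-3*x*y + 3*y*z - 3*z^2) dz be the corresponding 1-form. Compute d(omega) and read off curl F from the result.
d(omega) = (-3*x + 3*z) dy ∧ dz + (3*y) dz ∧ dx + (6*x - 3) dx ∧ dy; curl F = (-3*x + 3*z, 3*y, 6*x - 3)

d omega = sum_{i<j} (∂f_j/∂x_i - ∂f_i/∂x_j) dx_i ∧ dx_j. Under the identification (dy ∧ dz, dz ∧ dx, dx ∧ dy) ↔ (e_x, e_y, e_z), the coefficients are exactly the components of curl F. Compute:
  ∂R/∂y - ∂Q/∂z = (-3*x + 3*z) - (0) = -3*x + 3*z
  ∂P/∂z - ∂R/∂x = (0) - (-3*y) = 3*y
  ∂Q/∂x - ∂P/∂y = (6*x) - (3) = 6*x - 3.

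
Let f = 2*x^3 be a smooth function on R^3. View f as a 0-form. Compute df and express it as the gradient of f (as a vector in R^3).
df = (6*x^2) dx + (0) dy + (0) dz; grad f = (6*x^2, 0, 0)

For a 0-form f, d f = (∂f/∂x) dx + (∂f/∂y) dy + (∂f/∂z) dz. The components of the vector representation are exactly the entries of grad f in Cartesian coordinates:
  ∂f/∂x = 6*x^2
  ∂f/∂y = 0
  ∂f/∂z = 0.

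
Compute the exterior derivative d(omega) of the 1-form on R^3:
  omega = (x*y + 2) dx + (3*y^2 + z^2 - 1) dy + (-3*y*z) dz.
d(omega) = (-x) dx ∧ dy + (-5*z) dy ∧ dz

For a 1-form omega = sum_i f_i dx_i, the exterior derivative is
  d(omega) = sum_{i < j} (∂f_j/∂x_i - ∂f_i/∂x_j) dx_i ∧ dx_j.
  coefficient of dx ∧ dy: ∂f_2/∂x - ∂f_1/∂y = ∂(3*y^2 + z^2 - 1)/∂x - ∂(x*y + 2)/∂y = -x
  coefficient of dy ∧ dz: ∂f_3/∂y - ∂f_2/∂z = ∂(-3*y*z)/∂y - ∂(3*y^2 + z^2 - 1)/∂z = -5*z
Assembling: d(omega) = (-x) dx ∧ dy + (-5*z) dy ∧ dz.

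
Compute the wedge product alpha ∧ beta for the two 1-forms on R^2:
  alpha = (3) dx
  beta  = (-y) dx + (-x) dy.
alpha ∧ beta = (-3*x) dx ∧ dy

Distribute the wedge, using dx_i ∧ dx_j = -dx_j ∧ dx_i and dx_i ∧ dx_i = 0. For each pair (i, j) with i < j, the coefficient of dx_i ∧ dx_j in alpha ∧ beta is (alpha_i * beta_j - alpha_j * beta_i). Collecting: alpha ∧ beta = (-3*x) dx ∧ dy.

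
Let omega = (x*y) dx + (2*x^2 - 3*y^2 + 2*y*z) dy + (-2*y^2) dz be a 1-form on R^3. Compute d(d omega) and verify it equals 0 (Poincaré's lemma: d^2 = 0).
d(d omega) = 0

Step 1: d omega = sum_{i<j} (∂f_j/∂x_i - ∂f_i/∂x_j) dx_i ∧ dx_j:
  coeff of dx ∧ dy: 3*x
  coeff of dx ∧ dz: 0
  coeff of dy ∧ dz: -6*y
Step 2: Apply d again to each 2-form coefficient. The only possible 3-form in R^3 is dx ∧ dy ∧ dz, with coefficient
  ∂(coeff of dy∧dz)/∂x - ∂(coeff of dx∧dz)/∂y + ∂(coeff of dx∧dy)/∂z
  = ∂/∂x (-6*y) - ∂/∂y (0) + ∂/∂z (3*x).
Each of these terms simplifies to sums of mixed partials that cancel in pairs. The result is 0 (by equality of mixed partials for smooth functions — Schwarz / Clairaut).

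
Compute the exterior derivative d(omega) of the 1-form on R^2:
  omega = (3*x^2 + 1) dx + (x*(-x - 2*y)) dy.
d(omega) = (-2*x - 2*y) dx ∧ dy

For a 1-form omega = sum_i f_i dx_i, the exterior derivative is
  d(omega) = sum_{i < j} (∂f_j/∂x_i - ∂f_i/∂x_j) dx_i ∧ dx_j.
  coefficient of dx ∧ dy: ∂f_2/∂x - ∂f_1/∂y = ∂(x*(-x - 2*y))/∂x - ∂(3*x^2 + 1)/∂y = -2*x - 2*y
Assembling: d(omega) = (-2*x - 2*y) dx ∧ dy.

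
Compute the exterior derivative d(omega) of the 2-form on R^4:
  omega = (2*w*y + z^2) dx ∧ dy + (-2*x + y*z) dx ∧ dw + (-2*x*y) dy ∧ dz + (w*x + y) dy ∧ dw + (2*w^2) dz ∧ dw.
d(omega) = (-2*y + 2*z) dx ∧ dy ∧ dz + (w + 2*y - z) dx ∧ dy ∧ dw + (-y) dx ∧ dz ∧ dw

For a 2-form omega = sum_{i<j} g_{ij} dx_i ∧ dx_j, the exterior derivative is
  d(omega) = sum_{i<j} d(g_{ij}) ∧ dx_i ∧ dx_j = sum_{i<j, k} (∂g_{ij}/∂x_k) dx_k ∧ dx_i ∧ dx_j.
Expand each term, using dx_k ∧ dx_i ∧ dx_j = sgn(permutation) dx_{(a)} ∧ dx_{(b)} ∧ dx_{(c)} with (a < b < c) sorted:
  d(2*w*y + z^2) includes (∂/∂z)(2*w*y + z^2) dz = (2*z) dz, which multiplied by dx ∧ dy gives (2*z) dx ∧ dy ∧ dz
  d(2*w*y + z^2) includes (∂/∂w)(2*w*y + z^2) dw = (2*y) dw, which multiplied by dx ∧ dy gives (2*y) dx ∧ dy ∧ dw
  d(-2*x + y*z) includes (∂/∂y)(-2*x + y*z) dy = (z) dy, which multiplied by dx ∧ dw gives (-z) dx ∧ dy ∧ dw
  d(-2*x + y*z) includes (∂/∂z)(-2*x + y*z) dz = (y) dz, which multiplied by dx ∧ dw gives (-y) dx ∧ dz ∧ dw
  d(-2*x*y) includes (∂/∂x)(-2*x*y) dx = (-2*y) dx, which multiplied by dy ∧ dz gives (-2*y) dx ∧ dy ∧ dz
  d(w*x + y) includes (∂/∂x)(w*x + y) dx = (w) dx, which multiplied by dy ∧ dw gives (w) dx ∧ dy ∧ dw
Collecting like 3-forms: d(omega) = (-2*y + 2*z) dx ∧ dy ∧ dz + (w + 2*y - z) dx ∧ dy ∧ dw + (-y) dx ∧ dz ∧ dw.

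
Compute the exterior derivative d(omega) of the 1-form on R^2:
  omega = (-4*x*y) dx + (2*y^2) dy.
d(omega) = (4*x) dx ∧ dy

For a 1-form omega = sum_i f_i dx_i, the exterior derivative is
  d(omega) = sum_{i < j} (∂f_j/∂x_i - ∂f_i/∂x_j) dx_i ∧ dx_j.
  coefficient of dx ∧ dy: ∂f_2/∂x - ∂f_1/∂y = ∂(2*y^2)/∂x - ∂(-4*x*y)/∂y = 4*x
Assembling: d(omega) = (4*x) dx ∧ dy.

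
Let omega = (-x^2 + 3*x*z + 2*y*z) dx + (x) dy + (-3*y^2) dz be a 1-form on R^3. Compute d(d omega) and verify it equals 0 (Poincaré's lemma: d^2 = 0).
d(d omega) = 0

Step 1: d omega = sum_{i<j} (∂f_j/∂x_i - ∂f_i/∂x_j) dx_i ∧ dx_j:
  coeff of dx ∧ dy: 1 - 2*z
  coeff of dx ∧ dz: -3*x - 2*y
  coeff of dy ∧ dz: -6*y
Step 2: Apply d again to each 2-form coefficient. The only possible 3-form in R^3 is dx ∧ dy ∧ dz, with coefficient
  ∂(coeff of dy∧dz)/∂x - ∂(coeff of dx∧dz)/∂y + ∂(coeff of dx∧dy)/∂z
  = ∂/∂x (-6*y) - ∂/∂y (-3*x - 2*y) + ∂/∂z (1 - 2*z).
Each of these terms simplifies to sums of mixed partials that cancel in pairs. The result is 0 (by equality of mixed partials for smooth functions — Schwarz / Clairaut).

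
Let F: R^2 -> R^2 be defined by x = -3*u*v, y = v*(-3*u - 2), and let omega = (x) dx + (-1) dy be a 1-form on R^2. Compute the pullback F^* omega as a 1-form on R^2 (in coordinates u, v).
F^* omega = (3*v*(3*u*v + 1)) du + (9*u^2*v + 3*u + 2) dv

Using F^*(f dg) = (f ∘ F) d(g ∘ F), substitute each coordinate x_i by F_i(u, v) in f_i, and replace dx_i by d F_i = (∂F_i/∂u) du + (∂F_i/∂v) dv.
  For the x component: f_1(F) = -3*u*v; d F_1 = (-3*v) du + (-3*u) dv
  For the y component: f_2(F) = -1; d F_2 = (-3*v) du + (-3*u - 2) dv
Combining and collecting du, dv coefficients:
  coeff of du: 3*v*(3*u*v + 1)
  coeff of dv: 9*u^2*v + 3*u + 2
F^* omega = (3*v*(3*u*v + 1)) du + (9*u^2*v + 3*u + 2) dv.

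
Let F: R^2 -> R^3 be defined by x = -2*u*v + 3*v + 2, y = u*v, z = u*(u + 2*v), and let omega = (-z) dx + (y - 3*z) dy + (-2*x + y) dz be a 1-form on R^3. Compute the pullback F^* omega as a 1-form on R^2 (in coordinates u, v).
F^* omega = (9*u^2*v + 9*u*v^2 - 12*u*v - 8*u - 12*v^2 - 8*v) du + (u*(-u^2 + 9*u*v - 3*u - 18*v - 8)) dv

Using F^*(f dg) = (f ∘ F) d(g ∘ F), substitute each coordinate x_i by F_i(u, v) in f_i, and replace dx_i by d F_i = (∂F_i/∂u) du + (∂F_i/∂v) dv.
  For the x component: f_1(F) = u*(-u - 2*v); d F_1 = (-2*v) du + (3 - 2*u) dv
  For the y component: f_2(F) = u*(-3*u - 5*v); d F_2 = (v) du + (u) dv
  For the z component: f_3(F) = 5*u*v - 6*v - 4; d F_3 = (2*u + 2*v) du + (2*u) dv
Combining and collecting du, dv coefficients:
  coeff of du: 9*u^2*v + 9*u*v^2 - 12*u*v - 8*u - 12*v^2 - 8*v
  coeff of dv: u*(-u^2 + 9*u*v - 3*u - 18*v - 8)
F^* omega = (9*u^2*v + 9*u*v^2 - 12*u*v - 8*u - 12*v^2 - 8*v) du + (u*(-u^2 + 9*u*v - 3*u - 18*v - 8)) dv.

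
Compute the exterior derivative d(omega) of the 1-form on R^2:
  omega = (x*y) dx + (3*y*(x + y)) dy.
d(omega) = (-x + 3*y) dx ∧ dy

For a 1-form omega = sum_i f_i dx_i, the exterior derivative is
  d(omega) = sum_{i < j} (∂f_j/∂x_i - ∂f_i/∂x_j) dx_i ∧ dx_j.
  coefficient of dx ∧ dy: ∂f_2/∂x - ∂f_1/∂y = ∂(3*y*(x + y))/∂x - ∂(x*y)/∂y = -x + 3*y
Assembling: d(omega) = (-x + 3*y) dx ∧ dy.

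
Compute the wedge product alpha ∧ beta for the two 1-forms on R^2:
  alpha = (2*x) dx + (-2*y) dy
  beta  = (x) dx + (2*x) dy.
alpha ∧ beta = (2*x*(2*x + y)) dx ∧ dy

Distribute the wedge, using dx_i ∧ dx_j = -dx_j ∧ dx_i and dx_i ∧ dx_i = 0. For each pair (i, j) with i < j, the coefficient of dx_i ∧ dx_j in alpha ∧ beta is (alpha_i * beta_j - alpha_j * beta_i). Collecting: alpha ∧ beta = (2*x*(2*x + y)) dx ∧ dy.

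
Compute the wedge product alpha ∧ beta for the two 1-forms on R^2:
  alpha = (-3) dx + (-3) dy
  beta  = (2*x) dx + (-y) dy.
alpha ∧ beta = (6*x + 3*y) dx ∧ dy

Distribute the wedge, using dx_i ∧ dx_j = -dx_j ∧ dx_i and dx_i ∧ dx_i = 0. For each pair (i, j) with i < j, the coefficient of dx_i ∧ dx_j in alpha ∧ beta is (alpha_i * beta_j - alpha_j * beta_i). Collecting: alpha ∧ beta = (6*x + 3*y) dx ∧ dy.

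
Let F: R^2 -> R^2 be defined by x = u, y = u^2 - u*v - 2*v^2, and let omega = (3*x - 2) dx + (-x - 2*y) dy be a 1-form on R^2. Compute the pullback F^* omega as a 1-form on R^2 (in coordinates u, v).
F^* omega = (-4*u^3 + 6*u^2*v - 2*u^2 + 6*u*v^2 + u*v + 3*u - 4*v^3 - 2) du + (2*u^3 + 6*u^2*v + u^2 - 12*u*v^2 + 4*u*v - 16*v^3) dv

Using F^*(f dg) = (f ∘ F) d(g ∘ F), substitute each coordinate x_i by F_i(u, v) in f_i, and replace dx_i by d F_i = (∂F_i/∂u) du + (∂F_i/∂v) dv.
  For the x component: f_1(F) = 3*u - 2; d F_1 = (1) du + (0) dv
  For the y component: f_2(F) = -2*u^2 + 2*u*v - u + 4*v^2; d F_2 = (2*u - v) du + (-u - 4*v) dv
Combining and collecting du, dv coefficients:
  coeff of du: -4*u^3 + 6*u^2*v - 2*u^2 + 6*u*v^2 + u*v + 3*u - 4*v^3 - 2
  coeff of dv: 2*u^3 + 6*u^2*v + u^2 - 12*u*v^2 + 4*u*v - 16*v^3
F^* omega = (-4*u^3 + 6*u^2*v - 2*u^2 + 6*u*v^2 + u*v + 3*u - 4*v^3 - 2) du + (2*u^3 + 6*u^2*v + u^2 - 12*u*v^2 + 4*u*v - 16*v^3) dv.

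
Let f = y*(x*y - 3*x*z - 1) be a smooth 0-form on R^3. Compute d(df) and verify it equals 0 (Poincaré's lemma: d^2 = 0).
d(df) = 0

Step 1: df = sum_i (∂f/∂x_i) dx_i = (y*(y - 3*z)) dx + (2*x*y - 3*x*z - 1) dy + (-3*x*y) dz.
Step 2: Apply d again. Using the 1-form formula, the coefficient of dx ∧ dy in d(df) is ∂^2 f/∂x ∂y - ∂^2 f/∂y ∂x = (2*y - 3*z) - (2*y - 3*z) = 0 (equality of mixed partials for smooth f).
Similarly for dx ∧ dz and dy ∧ dz — all coefficients vanish. So d(df) = 0.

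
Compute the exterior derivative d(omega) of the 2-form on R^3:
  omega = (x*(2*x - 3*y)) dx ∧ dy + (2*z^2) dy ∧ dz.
d(omega) = 0

For a 2-form omega = sum_{i<j} g_{ij} dx_i ∧ dx_j, the exterior derivative is
  d(omega) = sum_{i<j} d(g_{ij}) ∧ dx_i ∧ dx_j = sum_{i<j, k} (∂g_{ij}/∂x_k) dx_k ∧ dx_i ∧ dx_j.
Expand each term, using dx_k ∧ dx_i ∧ dx_j = sgn(permutation) dx_{(a)} ∧ dx_{(b)} ∧ dx_{(c)} with (a < b < c) sorted:

Collecting like 3-forms: d(omega) = 0.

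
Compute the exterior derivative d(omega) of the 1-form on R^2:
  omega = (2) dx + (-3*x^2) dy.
d(omega) = (-6*x) dx ∧ dy

For a 1-form omega = sum_i f_i dx_i, the exterior derivative is
  d(omega) = sum_{i < j} (∂f_j/∂x_i - ∂f_i/∂x_j) dx_i ∧ dx_j.
  coefficient of dx ∧ dy: ∂f_2/∂x - ∂f_1/∂y = ∂(-3*x^2)/∂x - ∂(2)/∂y = -6*x
Assembling: d(omega) = (-6*x) dx ∧ dy.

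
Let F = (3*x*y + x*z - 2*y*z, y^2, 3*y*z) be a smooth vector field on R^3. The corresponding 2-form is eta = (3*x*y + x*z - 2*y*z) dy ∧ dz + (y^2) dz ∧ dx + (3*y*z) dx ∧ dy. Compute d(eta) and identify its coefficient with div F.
d(eta) = (8*y + z) dx ∧ dy ∧ dz; div F = 8*y + z

For a 2-form in R^3 of the form above, applying d gives a 3-form with coefficient ∂P/∂x + ∂Q/∂y + ∂R/∂z:
  ∂P/∂x = 3*y + z
  ∂Q/∂y = 2*y
  ∂R/∂z = 3*y
Sum = 8*y + z, which is exactly div F.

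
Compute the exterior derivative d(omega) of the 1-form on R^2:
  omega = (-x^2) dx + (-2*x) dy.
d(omega) = (-2) dx ∧ dy

For a 1-form omega = sum_i f_i dx_i, the exterior derivative is
  d(omega) = sum_{i < j} (∂f_j/∂x_i - ∂f_i/∂x_j) dx_i ∧ dx_j.
  coefficient of dx ∧ dy: ∂f_2/∂x - ∂f_1/∂y = ∂(-2*x)/∂x - ∂(-x^2)/∂y = -2
Assembling: d(omega) = (-2) dx ∧ dy.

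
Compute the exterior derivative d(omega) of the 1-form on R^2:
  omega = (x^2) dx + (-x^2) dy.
d(omega) = (-2*x) dx ∧ dy

For a 1-form omega = sum_i f_i dx_i, the exterior derivative is
  d(omega) = sum_{i < j} (∂f_j/∂x_i - ∂f_i/∂x_j) dx_i ∧ dx_j.
  coefficient of dx ∧ dy: ∂f_2/∂x - ∂f_1/∂y = ∂(-x^2)/∂x - ∂(x^2)/∂y = -2*x
Assembling: d(omega) = (-2*x) dx ∧ dy.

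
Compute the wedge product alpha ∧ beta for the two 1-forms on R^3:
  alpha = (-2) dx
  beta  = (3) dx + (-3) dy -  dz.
alpha ∧ beta = (6) dx ∧ dy + (2) dx ∧ dz

Distribute the wedge, using dx_i ∧ dx_j = -dx_j ∧ dx_i and dx_i ∧ dx_i = 0. For each pair (i, j) with i < j, the coefficient of dx_i ∧ dx_j in alpha ∧ beta is (alpha_i * beta_j - alpha_j * beta_i). Collecting: alpha ∧ beta = (6) dx ∧ dy + (2) dx ∧ dz.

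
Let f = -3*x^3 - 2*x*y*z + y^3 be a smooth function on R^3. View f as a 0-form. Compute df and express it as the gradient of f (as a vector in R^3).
df = (-9*x^2 - 2*y*z) dx + (-2*x*z + 3*y^2) dy + (-2*x*y) dz; grad f = (-9*x^2 - 2*y*z, -2*x*z + 3*y^2, -2*x*y)

For a 0-form f, d f = (∂f/∂x) dx + (∂f/∂y) dy + (∂f/∂z) dz. The components of the vector representation are exactly the entries of grad f in Cartesian coordinates:
  ∂f/∂x = -9*x^2 - 2*y*z
  ∂f/∂y = -2*x*z + 3*y^2
  ∂f/∂z = -2*x*y.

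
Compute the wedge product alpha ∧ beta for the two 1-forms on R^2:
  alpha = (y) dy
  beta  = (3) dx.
alpha ∧ beta = (-3*y) dx ∧ dy

Distribute the wedge, using dx_i ∧ dx_j = -dx_j ∧ dx_i and dx_i ∧ dx_i = 0. For each pair (i, j) with i < j, the coefficient of dx_i ∧ dx_j in alpha ∧ beta is (alpha_i * beta_j - alpha_j * beta_i). Collecting: alpha ∧ beta = (-3*y) dx ∧ dy.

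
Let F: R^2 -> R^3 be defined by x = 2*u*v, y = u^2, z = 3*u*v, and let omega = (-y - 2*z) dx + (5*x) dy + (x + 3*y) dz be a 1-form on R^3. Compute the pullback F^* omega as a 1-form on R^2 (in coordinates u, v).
F^* omega = (3*u*v*(9*u - 2*v)) du + (u^2*(7*u - 6*v)) dv

Using F^*(f dg) = (f ∘ F) d(g ∘ F), substitute each coordinate x_i by F_i(u, v) in f_i, and replace dx_i by d F_i = (∂F_i/∂u) du + (∂F_i/∂v) dv.
  For the x component: f_1(F) = u*(-u - 6*v); d F_1 = (2*v) du + (2*u) dv
  For the y component: f_2(F) = 10*u*v; d F_2 = (2*u) du + (0) dv
  For the z component: f_3(F) = u*(3*u + 2*v); d F_3 = (3*v) du + (3*u) dv
Combining and collecting du, dv coefficients:
  coeff of du: 3*u*v*(9*u - 2*v)
  coeff of dv: u^2*(7*u - 6*v)
F^* omega = (3*u*v*(9*u - 2*v)) du + (u^2*(7*u - 6*v)) dv.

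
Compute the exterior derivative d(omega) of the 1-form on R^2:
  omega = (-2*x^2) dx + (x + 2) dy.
d(omega) = (1) dx ∧ dy

For a 1-form omega = sum_i f_i dx_i, the exterior derivative is
  d(omega) = sum_{i < j} (∂f_j/∂x_i - ∂f_i/∂x_j) dx_i ∧ dx_j.
  coefficient of dx ∧ dy: ∂f_2/∂x - ∂f_1/∂y = ∂(x + 2)/∂x - ∂(-2*x^2)/∂y = 1
Assembling: d(omega) = (1) dx ∧ dy.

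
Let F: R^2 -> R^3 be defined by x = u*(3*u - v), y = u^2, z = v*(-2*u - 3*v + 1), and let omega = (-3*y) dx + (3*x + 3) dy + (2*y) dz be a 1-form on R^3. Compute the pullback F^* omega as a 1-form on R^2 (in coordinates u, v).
F^* omega = (u*(-7*u*v + 6)) du + (u^2*(-u - 12*v + 2)) dv

Using F^*(f dg) = (f ∘ F) d(g ∘ F), substitute each coordinate x_i by F_i(u, v) in f_i, and replace dx_i by d F_i = (∂F_i/∂u) du + (∂F_i/∂v) dv.
  For the x component: f_1(F) = -3*u^2; d F_1 = (6*u - v) du + (-u) dv
  For the y component: f_2(F) = 9*u^2 - 3*u*v + 3; d F_2 = (2*u) du + (0) dv
  For the z component: f_3(F) = 2*u^2; d F_3 = (-2*v) du + (-2*u - 6*v + 1) dv
Combining and collecting du, dv coefficients:
  coeff of du: u*(-7*u*v + 6)
  coeff of dv: u^2*(-u - 12*v + 2)
F^* omega = (u*(-7*u*v + 6)) du + (u^2*(-u - 12*v + 2)) dv.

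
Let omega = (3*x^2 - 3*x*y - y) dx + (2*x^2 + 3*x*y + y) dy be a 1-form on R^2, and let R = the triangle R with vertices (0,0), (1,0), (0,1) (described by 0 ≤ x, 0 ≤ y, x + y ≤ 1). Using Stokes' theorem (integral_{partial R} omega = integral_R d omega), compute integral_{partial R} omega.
integral_(partial R) omega = 13/6

Stokes: integral_partial_R omega = integral_R d omega with d omega = (∂Q/∂x - ∂P/∂y) dx ∧ dy.
  ∂Q/∂x = 4*x + 3*y
  ∂P/∂y = -3*x - 1
  integrand = ∂Q/∂x - ∂P/∂y = 7*x + 3*y + 1.
Integrating over R: integral_0^1 integral_0^{1-x} (7*x + 3*y + 1) dy dx = 13/6.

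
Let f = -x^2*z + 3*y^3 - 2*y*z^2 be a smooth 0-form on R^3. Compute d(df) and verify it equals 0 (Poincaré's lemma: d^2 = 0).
d(df) = 0

Step 1: df = sum_i (∂f/∂x_i) dx_i = (-2*x*z) dx + (9*y^2 - 2*z^2) dy + (-x^2 - 4*y*z) dz.
Step 2: Apply d again. Using the 1-form formula, the coefficient of dx ∧ dy in d(df) is ∂^2 f/∂x ∂y - ∂^2 f/∂y ∂x = (0) - (0) = 0 (equality of mixed partials for smooth f).
Similarly for dx ∧ dz and dy ∧ dz — all coefficients vanish. So d(df) = 0.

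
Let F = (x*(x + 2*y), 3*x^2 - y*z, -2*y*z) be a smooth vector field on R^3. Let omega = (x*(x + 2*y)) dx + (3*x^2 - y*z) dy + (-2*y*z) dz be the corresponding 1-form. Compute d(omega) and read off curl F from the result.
d(omega) = (y - 2*z) dy ∧ dz + (0) dz ∧ dx + (4*x) dx ∧ dy; curl F = (y - 2*z, 0, 4*x)

d omega = sum_{i<j} (∂f_j/∂x_i - ∂f_i/∂x_j) dx_i ∧ dx_j. Under the identification (dy ∧ dz, dz ∧ dx, dx ∧ dy) ↔ (e_x, e_y, e_z), the coefficients are exactly the components of curl F. Compute:
  ∂R/∂y - ∂Q/∂z = (-2*z) - (-y) = y - 2*z
  ∂P/∂z - ∂R/∂x = (0) - (0) = 0
  ∂Q/∂x - ∂P/∂y = (6*x) - (2*x) = 4*x.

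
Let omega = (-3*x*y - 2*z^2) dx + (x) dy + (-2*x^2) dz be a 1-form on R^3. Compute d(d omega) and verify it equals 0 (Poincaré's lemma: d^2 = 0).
d(d omega) = 0

Step 1: d omega = sum_{i<j} (∂f_j/∂x_i - ∂f_i/∂x_j) dx_i ∧ dx_j:
  coeff of dx ∧ dy: 3*x + 1
  coeff of dx ∧ dz: -4*x + 4*z
  coeff of dy ∧ dz: 0
Step 2: Apply d again to each 2-form coefficient. The only possible 3-form in R^3 is dx ∧ dy ∧ dz, with coefficient
  ∂(coeff of dy∧dz)/∂x - ∂(coeff of dx∧dz)/∂y + ∂(coeff of dx∧dy)/∂z
  = ∂/∂x (0) - ∂/∂y (-4*x + 4*z) + ∂/∂z (3*x + 1).
Each of these terms simplifies to sums of mixed partials that cancel in pairs. The result is 0 (by equality of mixed partials for smooth functions — Schwarz / Clairaut).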